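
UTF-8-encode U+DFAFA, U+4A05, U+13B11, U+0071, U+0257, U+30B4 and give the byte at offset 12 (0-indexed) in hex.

0xC9

U+DFAFA → 4-byte form F3 9F AB BA at offsets 0–3.
U+4A05 → 3-byte form E4 A8 85 at offsets 4–6.
U+13B11 → 4-byte form F0 93 AC 91 at offsets 7–10.
U+0071 → 1-byte form 71 at offsets 11–11.
U+0257 → 2-byte form C9 97 at offsets 12–13.
Offset 12 falls in char 5's range; it's byte 1 of C9 97 = 0xC9.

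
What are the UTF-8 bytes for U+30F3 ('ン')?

E3 83 B3

U+30F3 = 0x30F3 = 12531 decimal. In range U+0800–U+FFFF → 3-byte form: 1110xxxx 10xxxxxx 10xxxxxx.
Binary (16 bits): 0011000011110011.
Split 4+6+6: 0011 | 000011 | 110011.
Byte 1: 11100011 = 0xE3.
Byte 2: 10000011 = 0x83.
Byte 3: 10110011 = 0xB3.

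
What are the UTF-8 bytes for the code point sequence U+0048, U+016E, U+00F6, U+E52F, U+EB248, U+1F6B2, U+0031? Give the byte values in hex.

U+0048: 1-byte form → 48.
U+016E: 2-byte form → C5 AE.
U+00F6: 2-byte form → C3 B6.
U+E52F: 3-byte form → EE 94 AF.
U+EB248: 4-byte form → F3 AB 89 88.
U+1F6B2: 4-byte form → F0 9F 9A B2.
U+0031: 1-byte form → 31.
Concatenated (17 bytes): 48 C5 AE C3 B6 EE 94 AF F3 AB 89 88 F0 9F 9A B2 31.

48 C5 AE C3 B6 EE 94 AF F3 AB 89 88 F0 9F 9A B2 31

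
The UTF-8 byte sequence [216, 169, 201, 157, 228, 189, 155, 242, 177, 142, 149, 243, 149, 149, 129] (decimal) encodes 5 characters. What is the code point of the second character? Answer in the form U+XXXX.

Offset 0: leading byte 0xD8 = 11011000 → 2-byte char #1 = D8 A9.
Offset 2: leading byte 0xC9 = 11001001 → 2-byte char #2 = C9 9D.
Leading byte 0xC9 = 11001001 matches 110xxxxx → 2-byte sequence.
Byte 1: 0xC9 = 11001001, payload 01001 (5 bits).
Byte 2: 0x9D = 10011101 (10xxxxxx ✓), payload 011101.
Concatenate: 01001011101 = 0x25D (11 bits → U+025D).

U+025D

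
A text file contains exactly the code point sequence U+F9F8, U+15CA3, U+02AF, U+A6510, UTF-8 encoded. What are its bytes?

EF A7 B8 F0 95 B2 A3 CA AF F2 A6 94 90

U+F9F8: 3-byte form → EF A7 B8.
U+15CA3: 4-byte form → F0 95 B2 A3.
U+02AF: 2-byte form → CA AF.
U+A6510: 4-byte form → F2 A6 94 90.
Concatenated (13 bytes): EF A7 B8 F0 95 B2 A3 CA AF F2 A6 94 90.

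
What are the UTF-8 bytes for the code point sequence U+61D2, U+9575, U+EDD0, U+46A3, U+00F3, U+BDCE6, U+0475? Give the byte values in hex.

U+61D2: 3-byte form → E6 87 92.
U+9575: 3-byte form → E9 95 B5.
U+EDD0: 3-byte form → EE B7 90.
U+46A3: 3-byte form → E4 9A A3.
U+00F3: 2-byte form → C3 B3.
U+BDCE6: 4-byte form → F2 BD B3 A6.
U+0475: 2-byte form → D1 B5.
Concatenated (20 bytes): E6 87 92 E9 95 B5 EE B7 90 E4 9A A3 C3 B3 F2 BD B3 A6 D1 B5.

E6 87 92 E9 95 B5 EE B7 90 E4 9A A3 C3 B3 F2 BD B3 A6 D1 B5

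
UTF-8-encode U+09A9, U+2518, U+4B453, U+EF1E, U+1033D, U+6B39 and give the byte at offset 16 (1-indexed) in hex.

1-indexed offset 16 is 0-indexed offset 15.
U+09A9 → 3-byte form E0 A6 A9 at offsets 0–2.
U+2518 → 3-byte form E2 94 98 at offsets 3–5.
U+4B453 → 4-byte form F1 8B 91 93 at offsets 6–9.
U+EF1E → 3-byte form EE BC 9E at offsets 10–12.
U+1033D → 4-byte form F0 90 8C BD at offsets 13–16.
Offset 15 falls in char 5's range; it's byte 3 of F0 90 8C BD = 0x8C.

0x8C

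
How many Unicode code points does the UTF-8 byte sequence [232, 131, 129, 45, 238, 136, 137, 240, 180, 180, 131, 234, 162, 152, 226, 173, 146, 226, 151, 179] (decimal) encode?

Byte at offset 0: 0xE8 = 11101000 → 3-byte char (#1). Advance 3.
Byte at offset 3: 0x2D = 00101101 → 1-byte char (#2). Advance 1.
Byte at offset 4: 0xEE = 11101110 → 3-byte char (#3). Advance 3.
Byte at offset 7: 0xF0 = 11110000 → 4-byte char (#4). Advance 4.
Byte at offset 11: 0xEA = 11101010 → 3-byte char (#5). Advance 3.
Byte at offset 14: 0xE2 = 11100010 → 3-byte char (#6). Advance 3.
Byte at offset 17: 0xE2 = 11100010 → 3-byte char (#7). Advance 3.
Reached end at offset 20 after 7 code points.

7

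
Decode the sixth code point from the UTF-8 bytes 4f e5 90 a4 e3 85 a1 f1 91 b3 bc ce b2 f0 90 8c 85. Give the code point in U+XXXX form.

U+10305

Offset 0: leading byte 0x4F = 01001111 → 1-byte char #1 = 4F.
Offset 1: leading byte 0xE5 = 11100101 → 3-byte char #2 = E5 90 A4.
Offset 4: leading byte 0xE3 = 11100011 → 3-byte char #3 = E3 85 A1.
Offset 7: leading byte 0xF1 = 11110001 → 4-byte char #4 = F1 91 B3 BC.
Offset 11: leading byte 0xCE = 11001110 → 2-byte char #5 = CE B2.
Offset 13: leading byte 0xF0 = 11110000 → 4-byte char #6 = F0 90 8C 85.
Leading byte 0xF0 = 11110000 matches 11110xxx → 4-byte sequence.
Byte 1: 0xF0 = 11110000, payload 000 (3 bits).
Byte 2: 0x90 = 10010000 (10xxxxxx ✓), payload 010000.
Byte 3: 0x8C = 10001100 (10xxxxxx ✓), payload 001100.
Byte 4: 0x85 = 10000101 (10xxxxxx ✓), payload 000101.
Concatenate: 000010000001100000101 = 0x10305 (21 bits → U+10305).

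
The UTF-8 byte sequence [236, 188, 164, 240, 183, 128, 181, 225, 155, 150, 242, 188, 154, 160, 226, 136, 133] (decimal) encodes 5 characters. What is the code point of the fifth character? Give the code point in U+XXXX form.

Offset 0: leading byte 0xEC = 11101100 → 3-byte char #1 = EC BC A4.
Offset 3: leading byte 0xF0 = 11110000 → 4-byte char #2 = F0 B7 80 B5.
Offset 7: leading byte 0xE1 = 11100001 → 3-byte char #3 = E1 9B 96.
Offset 10: leading byte 0xF2 = 11110010 → 4-byte char #4 = F2 BC 9A A0.
Offset 14: leading byte 0xE2 = 11100010 → 3-byte char #5 = E2 88 85.
Leading byte 0xE2 = 11100010 matches 1110xxxx → 3-byte sequence.
Byte 1: 0xE2 = 11100010, payload 0010 (4 bits).
Byte 2: 0x88 = 10001000 (10xxxxxx ✓), payload 001000.
Byte 3: 0x85 = 10000101 (10xxxxxx ✓), payload 000101.
Concatenate: 0010001000000101 = 0x2205 (16 bits → U+2205).

U+2205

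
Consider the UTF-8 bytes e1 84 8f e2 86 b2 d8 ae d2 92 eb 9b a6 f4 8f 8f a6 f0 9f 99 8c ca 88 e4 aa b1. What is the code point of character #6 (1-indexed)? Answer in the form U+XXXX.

Offset 0: leading byte 0xE1 = 11100001 → 3-byte char #1 = E1 84 8F.
Offset 3: leading byte 0xE2 = 11100010 → 3-byte char #2 = E2 86 B2.
Offset 6: leading byte 0xD8 = 11011000 → 2-byte char #3 = D8 AE.
Offset 8: leading byte 0xD2 = 11010010 → 2-byte char #4 = D2 92.
Offset 10: leading byte 0xEB = 11101011 → 3-byte char #5 = EB 9B A6.
Offset 13: leading byte 0xF4 = 11110100 → 4-byte char #6 = F4 8F 8F A6.
Leading byte 0xF4 = 11110100 matches 11110xxx → 4-byte sequence.
Byte 1: 0xF4 = 11110100, payload 100 (3 bits).
Byte 2: 0x8F = 10001111 (10xxxxxx ✓), payload 001111.
Byte 3: 0x8F = 10001111 (10xxxxxx ✓), payload 001111.
Byte 4: 0xA6 = 10100110 (10xxxxxx ✓), payload 100110.
Concatenate: 100001111001111100110 = 0x10F3E6 (21 bits → U+10F3E6).

U+10F3E6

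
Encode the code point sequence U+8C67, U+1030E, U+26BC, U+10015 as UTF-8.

U+8C67: 3-byte form → E8 B1 A7.
U+1030E: 4-byte form → F0 90 8C 8E.
U+26BC: 3-byte form → E2 9A BC.
U+10015: 4-byte form → F0 90 80 95.
Concatenated (14 bytes): E8 B1 A7 F0 90 8C 8E E2 9A BC F0 90 80 95.

E8 B1 A7 F0 90 8C 8E E2 9A BC F0 90 80 95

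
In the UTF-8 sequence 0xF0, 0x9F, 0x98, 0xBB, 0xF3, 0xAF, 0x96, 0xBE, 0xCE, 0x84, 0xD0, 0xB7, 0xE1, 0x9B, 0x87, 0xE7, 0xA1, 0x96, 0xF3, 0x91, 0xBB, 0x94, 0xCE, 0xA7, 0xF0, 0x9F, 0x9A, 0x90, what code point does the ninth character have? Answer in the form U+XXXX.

U+1F690

Offset 0: leading byte 0xF0 = 11110000 → 4-byte char #1 = F0 9F 98 BB.
Offset 4: leading byte 0xF3 = 11110011 → 4-byte char #2 = F3 AF 96 BE.
Offset 8: leading byte 0xCE = 11001110 → 2-byte char #3 = CE 84.
Offset 10: leading byte 0xD0 = 11010000 → 2-byte char #4 = D0 B7.
Offset 12: leading byte 0xE1 = 11100001 → 3-byte char #5 = E1 9B 87.
Offset 15: leading byte 0xE7 = 11100111 → 3-byte char #6 = E7 A1 96.
Offset 18: leading byte 0xF3 = 11110011 → 4-byte char #7 = F3 91 BB 94.
Offset 22: leading byte 0xCE = 11001110 → 2-byte char #8 = CE A7.
Offset 24: leading byte 0xF0 = 11110000 → 4-byte char #9 = F0 9F 9A 90.
Leading byte 0xF0 = 11110000 matches 11110xxx → 4-byte sequence.
Byte 1: 0xF0 = 11110000, payload 000 (3 bits).
Byte 2: 0x9F = 10011111 (10xxxxxx ✓), payload 011111.
Byte 3: 0x9A = 10011010 (10xxxxxx ✓), payload 011010.
Byte 4: 0x90 = 10010000 (10xxxxxx ✓), payload 010000.
Concatenate: 000011111011010010000 = 0x1F690 (21 bits → U+1F690).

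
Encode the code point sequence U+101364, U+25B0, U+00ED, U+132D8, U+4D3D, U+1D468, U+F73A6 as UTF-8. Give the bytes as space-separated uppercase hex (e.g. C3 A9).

U+101364: 4-byte form → F4 81 8D A4.
U+25B0: 3-byte form → E2 96 B0.
U+00ED: 2-byte form → C3 AD.
U+132D8: 4-byte form → F0 93 8B 98.
U+4D3D: 3-byte form → E4 B4 BD.
U+1D468: 4-byte form → F0 9D 91 A8.
U+F73A6: 4-byte form → F3 B7 8E A6.
Concatenated (24 bytes): F4 81 8D A4 E2 96 B0 C3 AD F0 93 8B 98 E4 B4 BD F0 9D 91 A8 F3 B7 8E A6.

F4 81 8D A4 E2 96 B0 C3 AD F0 93 8B 98 E4 B4 BD F0 9D 91 A8 F3 B7 8E A6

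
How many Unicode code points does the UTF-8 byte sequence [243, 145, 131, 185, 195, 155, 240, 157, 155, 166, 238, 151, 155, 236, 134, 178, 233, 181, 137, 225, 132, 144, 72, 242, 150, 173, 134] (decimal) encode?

9

Byte at offset 0: 0xF3 = 11110011 → 4-byte char (#1). Advance 4.
Byte at offset 4: 0xC3 = 11000011 → 2-byte char (#2). Advance 2.
Byte at offset 6: 0xF0 = 11110000 → 4-byte char (#3). Advance 4.
Byte at offset 10: 0xEE = 11101110 → 3-byte char (#4). Advance 3.
Byte at offset 13: 0xEC = 11101100 → 3-byte char (#5). Advance 3.
Byte at offset 16: 0xE9 = 11101001 → 3-byte char (#6). Advance 3.
Byte at offset 19: 0xE1 = 11100001 → 3-byte char (#7). Advance 3.
Byte at offset 22: 0x48 = 01001000 → 1-byte char (#8). Advance 1.
Byte at offset 23: 0xF2 = 11110010 → 4-byte char (#9). Advance 4.
Reached end at offset 27 after 9 code points.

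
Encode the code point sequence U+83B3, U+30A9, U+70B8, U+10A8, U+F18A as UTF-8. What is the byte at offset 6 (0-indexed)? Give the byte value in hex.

0xE7

U+83B3 → 3-byte form E8 8E B3 at offsets 0–2.
U+30A9 → 3-byte form E3 82 A9 at offsets 3–5.
U+70B8 → 3-byte form E7 82 B8 at offsets 6–8.
Offset 6 falls in char 3's range; it's byte 1 of E7 82 B8 = 0xE7.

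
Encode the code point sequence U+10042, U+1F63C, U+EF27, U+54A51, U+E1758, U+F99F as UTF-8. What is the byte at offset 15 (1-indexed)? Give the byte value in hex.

0x91

1-indexed offset 15 is 0-indexed offset 14.
U+10042 → 4-byte form F0 90 81 82 at offsets 0–3.
U+1F63C → 4-byte form F0 9F 98 BC at offsets 4–7.
U+EF27 → 3-byte form EE BC A7 at offsets 8–10.
U+54A51 → 4-byte form F1 94 A9 91 at offsets 11–14.
Offset 14 falls in char 4's range; it's byte 4 of F1 94 A9 91 = 0x91.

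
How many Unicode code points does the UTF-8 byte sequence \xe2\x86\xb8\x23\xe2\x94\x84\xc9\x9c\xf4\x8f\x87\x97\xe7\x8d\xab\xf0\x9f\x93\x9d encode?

Byte at offset 0: 0xE2 = 11100010 → 3-byte char (#1). Advance 3.
Byte at offset 3: 0x23 = 00100011 → 1-byte char (#2). Advance 1.
Byte at offset 4: 0xE2 = 11100010 → 3-byte char (#3). Advance 3.
Byte at offset 7: 0xC9 = 11001001 → 2-byte char (#4). Advance 2.
Byte at offset 9: 0xF4 = 11110100 → 4-byte char (#5). Advance 4.
Byte at offset 13: 0xE7 = 11100111 → 3-byte char (#6). Advance 3.
Byte at offset 16: 0xF0 = 11110000 → 4-byte char (#7). Advance 4.
Reached end at offset 20 after 7 code points.

7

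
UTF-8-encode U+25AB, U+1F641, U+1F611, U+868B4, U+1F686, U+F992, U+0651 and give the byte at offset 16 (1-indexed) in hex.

1-indexed offset 16 is 0-indexed offset 15.
U+25AB → 3-byte form E2 96 AB at offsets 0–2.
U+1F641 → 4-byte form F0 9F 99 81 at offsets 3–6.
U+1F611 → 4-byte form F0 9F 98 91 at offsets 7–10.
U+868B4 → 4-byte form F2 86 A2 B4 at offsets 11–14.
U+1F686 → 4-byte form F0 9F 9A 86 at offsets 15–18.
Offset 15 falls in char 5's range; it's byte 1 of F0 9F 9A 86 = 0xF0.

0xF0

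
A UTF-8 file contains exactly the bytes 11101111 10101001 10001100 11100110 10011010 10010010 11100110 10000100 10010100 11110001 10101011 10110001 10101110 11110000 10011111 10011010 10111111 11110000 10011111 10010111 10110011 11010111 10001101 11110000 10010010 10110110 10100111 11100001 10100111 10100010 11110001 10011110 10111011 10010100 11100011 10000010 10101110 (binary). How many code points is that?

Byte at offset 0: 0xEF = 11101111 → 3-byte char (#1). Advance 3.
Byte at offset 3: 0xE6 = 11100110 → 3-byte char (#2). Advance 3.
Byte at offset 6: 0xE6 = 11100110 → 3-byte char (#3). Advance 3.
Byte at offset 9: 0xF1 = 11110001 → 4-byte char (#4). Advance 4.
Byte at offset 13: 0xF0 = 11110000 → 4-byte char (#5). Advance 4.
Byte at offset 17: 0xF0 = 11110000 → 4-byte char (#6). Advance 4.
Byte at offset 21: 0xD7 = 11010111 → 2-byte char (#7). Advance 2.
Byte at offset 23: 0xF0 = 11110000 → 4-byte char (#8). Advance 4.
Byte at offset 27: 0xE1 = 11100001 → 3-byte char (#9). Advance 3.
Byte at offset 30: 0xF1 = 11110001 → 4-byte char (#10). Advance 4.
Byte at offset 34: 0xE3 = 11100011 → 3-byte char (#11). Advance 3.
Reached end at offset 37 after 11 code points.

11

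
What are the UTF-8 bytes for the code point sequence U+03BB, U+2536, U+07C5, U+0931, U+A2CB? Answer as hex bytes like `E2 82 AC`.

CE BB E2 94 B6 DF 85 E0 A4 B1 EA 8B 8B

U+03BB: 2-byte form → CE BB.
U+2536: 3-byte form → E2 94 B6.
U+07C5: 2-byte form → DF 85.
U+0931: 3-byte form → E0 A4 B1.
U+A2CB: 3-byte form → EA 8B 8B.
Concatenated (13 bytes): CE BB E2 94 B6 DF 85 E0 A4 B1 EA 8B 8B.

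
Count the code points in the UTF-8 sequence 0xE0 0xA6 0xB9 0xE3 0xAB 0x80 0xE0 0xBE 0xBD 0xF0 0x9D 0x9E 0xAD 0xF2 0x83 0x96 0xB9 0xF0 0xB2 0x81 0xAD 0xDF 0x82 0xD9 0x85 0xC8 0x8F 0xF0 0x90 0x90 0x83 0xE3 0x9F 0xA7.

11

Byte at offset 0: 0xE0 = 11100000 → 3-byte char (#1). Advance 3.
Byte at offset 3: 0xE3 = 11100011 → 3-byte char (#2). Advance 3.
Byte at offset 6: 0xE0 = 11100000 → 3-byte char (#3). Advance 3.
Byte at offset 9: 0xF0 = 11110000 → 4-byte char (#4). Advance 4.
Byte at offset 13: 0xF2 = 11110010 → 4-byte char (#5). Advance 4.
Byte at offset 17: 0xF0 = 11110000 → 4-byte char (#6). Advance 4.
Byte at offset 21: 0xDF = 11011111 → 2-byte char (#7). Advance 2.
Byte at offset 23: 0xD9 = 11011001 → 2-byte char (#8). Advance 2.
Byte at offset 25: 0xC8 = 11001000 → 2-byte char (#9). Advance 2.
Byte at offset 27: 0xF0 = 11110000 → 4-byte char (#10). Advance 4.
Byte at offset 31: 0xE3 = 11100011 → 3-byte char (#11). Advance 3.
Reached end at offset 34 after 11 code points.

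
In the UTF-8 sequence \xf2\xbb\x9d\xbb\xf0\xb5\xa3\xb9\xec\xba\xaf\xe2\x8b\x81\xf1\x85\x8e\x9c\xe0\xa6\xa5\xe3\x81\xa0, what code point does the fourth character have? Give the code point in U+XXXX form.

U+22C1

Offset 0: leading byte 0xF2 = 11110010 → 4-byte char #1 = F2 BB 9D BB.
Offset 4: leading byte 0xF0 = 11110000 → 4-byte char #2 = F0 B5 A3 B9.
Offset 8: leading byte 0xEC = 11101100 → 3-byte char #3 = EC BA AF.
Offset 11: leading byte 0xE2 = 11100010 → 3-byte char #4 = E2 8B 81.
Leading byte 0xE2 = 11100010 matches 1110xxxx → 3-byte sequence.
Byte 1: 0xE2 = 11100010, payload 0010 (4 bits).
Byte 2: 0x8B = 10001011 (10xxxxxx ✓), payload 001011.
Byte 3: 0x81 = 10000001 (10xxxxxx ✓), payload 000001.
Concatenate: 0010001011000001 = 0x22C1 (16 bits → U+22C1).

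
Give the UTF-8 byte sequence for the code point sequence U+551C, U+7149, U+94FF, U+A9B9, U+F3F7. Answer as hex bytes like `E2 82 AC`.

E5 94 9C E7 85 89 E9 93 BF EA A6 B9 EF 8F B7

U+551C: 3-byte form → E5 94 9C.
U+7149: 3-byte form → E7 85 89.
U+94FF: 3-byte form → E9 93 BF.
U+A9B9: 3-byte form → EA A6 B9.
U+F3F7: 3-byte form → EF 8F B7.
Concatenated (15 bytes): E5 94 9C E7 85 89 E9 93 BF EA A6 B9 EF 8F B7.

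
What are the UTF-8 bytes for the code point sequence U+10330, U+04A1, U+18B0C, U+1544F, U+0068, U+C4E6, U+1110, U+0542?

F0 90 8C B0 D2 A1 F0 98 AC 8C F0 95 91 8F 68 EC 93 A6 E1 84 90 D5 82

U+10330: 4-byte form → F0 90 8C B0.
U+04A1: 2-byte form → D2 A1.
U+18B0C: 4-byte form → F0 98 AC 8C.
U+1544F: 4-byte form → F0 95 91 8F.
U+0068: 1-byte form → 68.
U+C4E6: 3-byte form → EC 93 A6.
U+1110: 3-byte form → E1 84 90.
U+0542: 2-byte form → D5 82.
Concatenated (23 bytes): F0 90 8C B0 D2 A1 F0 98 AC 8C F0 95 91 8F 68 EC 93 A6 E1 84 90 D5 82.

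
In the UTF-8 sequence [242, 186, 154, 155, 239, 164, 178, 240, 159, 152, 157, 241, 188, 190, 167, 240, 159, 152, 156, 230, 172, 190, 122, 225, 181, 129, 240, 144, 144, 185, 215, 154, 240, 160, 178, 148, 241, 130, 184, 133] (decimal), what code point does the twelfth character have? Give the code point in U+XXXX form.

U+42E05

Offset 0: leading byte 0xF2 = 11110010 → 4-byte char #1 = F2 BA 9A 9B.
Offset 4: leading byte 0xEF = 11101111 → 3-byte char #2 = EF A4 B2.
Offset 7: leading byte 0xF0 = 11110000 → 4-byte char #3 = F0 9F 98 9D.
Offset 11: leading byte 0xF1 = 11110001 → 4-byte char #4 = F1 BC BE A7.
Offset 15: leading byte 0xF0 = 11110000 → 4-byte char #5 = F0 9F 98 9C.
Offset 19: leading byte 0xE6 = 11100110 → 3-byte char #6 = E6 AC BE.
Offset 22: leading byte 0x7A = 01111010 → 1-byte char #7 = 7A.
Offset 23: leading byte 0xE1 = 11100001 → 3-byte char #8 = E1 B5 81.
Offset 26: leading byte 0xF0 = 11110000 → 4-byte char #9 = F0 90 90 B9.
Offset 30: leading byte 0xD7 = 11010111 → 2-byte char #10 = D7 9A.
Offset 32: leading byte 0xF0 = 11110000 → 4-byte char #11 = F0 A0 B2 94.
Offset 36: leading byte 0xF1 = 11110001 → 4-byte char #12 = F1 82 B8 85.
Leading byte 0xF1 = 11110001 matches 11110xxx → 4-byte sequence.
Byte 1: 0xF1 = 11110001, payload 001 (3 bits).
Byte 2: 0x82 = 10000010 (10xxxxxx ✓), payload 000010.
Byte 3: 0xB8 = 10111000 (10xxxxxx ✓), payload 111000.
Byte 4: 0x85 = 10000101 (10xxxxxx ✓), payload 000101.
Concatenate: 001000010111000000101 = 0x42E05 (21 bits → U+42E05).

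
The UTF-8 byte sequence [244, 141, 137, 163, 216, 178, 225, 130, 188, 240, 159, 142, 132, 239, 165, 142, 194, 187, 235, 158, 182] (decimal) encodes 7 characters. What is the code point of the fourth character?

Offset 0: leading byte 0xF4 = 11110100 → 4-byte char #1 = F4 8D 89 A3.
Offset 4: leading byte 0xD8 = 11011000 → 2-byte char #2 = D8 B2.
Offset 6: leading byte 0xE1 = 11100001 → 3-byte char #3 = E1 82 BC.
Offset 9: leading byte 0xF0 = 11110000 → 4-byte char #4 = F0 9F 8E 84.
Leading byte 0xF0 = 11110000 matches 11110xxx → 4-byte sequence.
Byte 1: 0xF0 = 11110000, payload 000 (3 bits).
Byte 2: 0x9F = 10011111 (10xxxxxx ✓), payload 011111.
Byte 3: 0x8E = 10001110 (10xxxxxx ✓), payload 001110.
Byte 4: 0x84 = 10000100 (10xxxxxx ✓), payload 000100.
Concatenate: 000011111001110000100 = 0x1F384 (21 bits → U+1F384).

U+1F384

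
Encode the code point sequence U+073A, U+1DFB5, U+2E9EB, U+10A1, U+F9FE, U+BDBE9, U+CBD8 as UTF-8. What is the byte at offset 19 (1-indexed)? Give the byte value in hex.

0xAF

1-indexed offset 19 is 0-indexed offset 18.
U+073A → 2-byte form DC BA at offsets 0–1.
U+1DFB5 → 4-byte form F0 9D BE B5 at offsets 2–5.
U+2E9EB → 4-byte form F0 AE A7 AB at offsets 6–9.
U+10A1 → 3-byte form E1 82 A1 at offsets 10–12.
U+F9FE → 3-byte form EF A7 BE at offsets 13–15.
U+BDBE9 → 4-byte form F2 BD AF A9 at offsets 16–19.
Offset 18 falls in char 6's range; it's byte 3 of F2 BD AF A9 = 0xAF.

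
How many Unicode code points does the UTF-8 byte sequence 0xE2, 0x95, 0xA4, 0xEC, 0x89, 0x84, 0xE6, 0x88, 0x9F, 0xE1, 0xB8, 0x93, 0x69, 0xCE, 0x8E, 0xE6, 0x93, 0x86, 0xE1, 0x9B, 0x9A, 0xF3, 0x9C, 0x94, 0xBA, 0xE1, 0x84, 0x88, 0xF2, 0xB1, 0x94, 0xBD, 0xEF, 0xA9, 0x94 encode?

12

Byte at offset 0: 0xE2 = 11100010 → 3-byte char (#1). Advance 3.
Byte at offset 3: 0xEC = 11101100 → 3-byte char (#2). Advance 3.
Byte at offset 6: 0xE6 = 11100110 → 3-byte char (#3). Advance 3.
Byte at offset 9: 0xE1 = 11100001 → 3-byte char (#4). Advance 3.
Byte at offset 12: 0x69 = 01101001 → 1-byte char (#5). Advance 1.
Byte at offset 13: 0xCE = 11001110 → 2-byte char (#6). Advance 2.
Byte at offset 15: 0xE6 = 11100110 → 3-byte char (#7). Advance 3.
Byte at offset 18: 0xE1 = 11100001 → 3-byte char (#8). Advance 3.
Byte at offset 21: 0xF3 = 11110011 → 4-byte char (#9). Advance 4.
Byte at offset 25: 0xE1 = 11100001 → 3-byte char (#10). Advance 3.
Byte at offset 28: 0xF2 = 11110010 → 4-byte char (#11). Advance 4.
Byte at offset 32: 0xEF = 11101111 → 3-byte char (#12). Advance 3.
Reached end at offset 35 after 12 code points.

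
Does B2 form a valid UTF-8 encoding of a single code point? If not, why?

invalid (continuation byte with no leading byte)

Byte 0xB2 = 10110010 has the form 10xxxxxx — a continuation byte — but there is no preceding leading byte.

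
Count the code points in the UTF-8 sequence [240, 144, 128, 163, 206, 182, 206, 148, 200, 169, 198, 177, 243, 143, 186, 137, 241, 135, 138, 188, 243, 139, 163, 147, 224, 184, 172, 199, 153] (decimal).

10

Byte at offset 0: 0xF0 = 11110000 → 4-byte char (#1). Advance 4.
Byte at offset 4: 0xCE = 11001110 → 2-byte char (#2). Advance 2.
Byte at offset 6: 0xCE = 11001110 → 2-byte char (#3). Advance 2.
Byte at offset 8: 0xC8 = 11001000 → 2-byte char (#4). Advance 2.
Byte at offset 10: 0xC6 = 11000110 → 2-byte char (#5). Advance 2.
Byte at offset 12: 0xF3 = 11110011 → 4-byte char (#6). Advance 4.
Byte at offset 16: 0xF1 = 11110001 → 4-byte char (#7). Advance 4.
Byte at offset 20: 0xF3 = 11110011 → 4-byte char (#8). Advance 4.
Byte at offset 24: 0xE0 = 11100000 → 3-byte char (#9). Advance 3.
Byte at offset 27: 0xC7 = 11000111 → 2-byte char (#10). Advance 2.
Reached end at offset 29 after 10 code points.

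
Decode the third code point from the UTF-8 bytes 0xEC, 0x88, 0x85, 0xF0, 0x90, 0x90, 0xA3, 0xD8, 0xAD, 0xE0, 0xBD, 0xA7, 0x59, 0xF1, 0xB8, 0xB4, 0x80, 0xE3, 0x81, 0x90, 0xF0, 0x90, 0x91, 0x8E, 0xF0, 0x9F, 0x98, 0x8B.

U+062D

Offset 0: leading byte 0xEC = 11101100 → 3-byte char #1 = EC 88 85.
Offset 3: leading byte 0xF0 = 11110000 → 4-byte char #2 = F0 90 90 A3.
Offset 7: leading byte 0xD8 = 11011000 → 2-byte char #3 = D8 AD.
Leading byte 0xD8 = 11011000 matches 110xxxxx → 2-byte sequence.
Byte 1: 0xD8 = 11011000, payload 11000 (5 bits).
Byte 2: 0xAD = 10101101 (10xxxxxx ✓), payload 101101.
Concatenate: 11000101101 = 0x62D (11 bits → U+062D).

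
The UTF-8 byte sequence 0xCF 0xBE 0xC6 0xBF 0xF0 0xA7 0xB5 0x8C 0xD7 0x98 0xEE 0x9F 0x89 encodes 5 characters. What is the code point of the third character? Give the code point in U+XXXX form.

U+27D4C

Offset 0: leading byte 0xCF = 11001111 → 2-byte char #1 = CF BE.
Offset 2: leading byte 0xC6 = 11000110 → 2-byte char #2 = C6 BF.
Offset 4: leading byte 0xF0 = 11110000 → 4-byte char #3 = F0 A7 B5 8C.
Leading byte 0xF0 = 11110000 matches 11110xxx → 4-byte sequence.
Byte 1: 0xF0 = 11110000, payload 000 (3 bits).
Byte 2: 0xA7 = 10100111 (10xxxxxx ✓), payload 100111.
Byte 3: 0xB5 = 10110101 (10xxxxxx ✓), payload 110101.
Byte 4: 0x8C = 10001100 (10xxxxxx ✓), payload 001100.
Concatenate: 000100111110101001100 = 0x27D4C (21 bits → U+27D4C).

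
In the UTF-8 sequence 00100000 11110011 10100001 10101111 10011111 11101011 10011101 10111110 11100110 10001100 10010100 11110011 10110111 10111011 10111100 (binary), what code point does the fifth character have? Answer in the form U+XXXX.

Offset 0: leading byte 0x20 = 00100000 → 1-byte char #1 = 20.
Offset 1: leading byte 0xF3 = 11110011 → 4-byte char #2 = F3 A1 AF 9F.
Offset 5: leading byte 0xEB = 11101011 → 3-byte char #3 = EB 9D BE.
Offset 8: leading byte 0xE6 = 11100110 → 3-byte char #4 = E6 8C 94.
Offset 11: leading byte 0xF3 = 11110011 → 4-byte char #5 = F3 B7 BB BC.
Leading byte 0xF3 = 11110011 matches 11110xxx → 4-byte sequence.
Byte 1: 0xF3 = 11110011, payload 011 (3 bits).
Byte 2: 0xB7 = 10110111 (10xxxxxx ✓), payload 110111.
Byte 3: 0xBB = 10111011 (10xxxxxx ✓), payload 111011.
Byte 4: 0xBC = 10111100 (10xxxxxx ✓), payload 111100.
Concatenate: 011110111111011111100 = 0xF7EFC (21 bits → U+F7EFC).

U+F7EFC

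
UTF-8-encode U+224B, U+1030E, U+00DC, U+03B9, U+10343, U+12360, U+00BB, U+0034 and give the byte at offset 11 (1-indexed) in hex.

1-indexed offset 11 is 0-indexed offset 10.
U+224B → 3-byte form E2 89 8B at offsets 0–2.
U+1030E → 4-byte form F0 90 8C 8E at offsets 3–6.
U+00DC → 2-byte form C3 9C at offsets 7–8.
U+03B9 → 2-byte form CE B9 at offsets 9–10.
Offset 10 falls in char 4's range; it's byte 2 of CE B9 = 0xB9.

0xB9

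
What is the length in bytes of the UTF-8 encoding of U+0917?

U+0917 = 0x917. UTF-8 uses 1 byte below 0x80, 2 below 0x800, 3 below 0x10000, 4 up to 0x10FFFF. 0x917 is in U+0800–U+FFFF → 3 bytes.

3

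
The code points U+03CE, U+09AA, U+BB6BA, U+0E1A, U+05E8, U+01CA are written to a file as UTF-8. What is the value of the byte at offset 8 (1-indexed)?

1-indexed offset 8 is 0-indexed offset 7.
U+03CE → 2-byte form CF 8E at offsets 0–1.
U+09AA → 3-byte form E0 A6 AA at offsets 2–4.
U+BB6BA → 4-byte form F2 BB 9A BA at offsets 5–8.
Offset 7 falls in char 3's range; it's byte 3 of F2 BB 9A BA = 0x9A.

0x9A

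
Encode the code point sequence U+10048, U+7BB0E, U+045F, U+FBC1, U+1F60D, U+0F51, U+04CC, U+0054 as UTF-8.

U+10048: 4-byte form → F0 90 81 88.
U+7BB0E: 4-byte form → F1 BB AC 8E.
U+045F: 2-byte form → D1 9F.
U+FBC1: 3-byte form → EF AF 81.
U+1F60D: 4-byte form → F0 9F 98 8D.
U+0F51: 3-byte form → E0 BD 91.
U+04CC: 2-byte form → D3 8C.
U+0054: 1-byte form → 54.
Concatenated (23 bytes): F0 90 81 88 F1 BB AC 8E D1 9F EF AF 81 F0 9F 98 8D E0 BD 91 D3 8C 54.

F0 90 81 88 F1 BB AC 8E D1 9F EF AF 81 F0 9F 98 8D E0 BD 91 D3 8C 54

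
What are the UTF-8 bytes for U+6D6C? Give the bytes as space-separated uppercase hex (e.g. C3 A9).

U+6D6C = 0x6D6C = 28012 decimal. In range U+0800–U+FFFF → 3-byte form: 1110xxxx 10xxxxxx 10xxxxxx.
Binary (16 bits): 0110110101101100.
Split 4+6+6: 0110 | 110101 | 101100.
Byte 1: 11100110 = 0xE6.
Byte 2: 10110101 = 0xB5.
Byte 3: 10101100 = 0xAC.

E6 B5 AC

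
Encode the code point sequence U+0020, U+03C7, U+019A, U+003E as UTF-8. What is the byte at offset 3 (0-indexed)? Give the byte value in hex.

U+0020 → 1-byte form 20 at offsets 0–0.
U+03C7 → 2-byte form CF 87 at offsets 1–2.
U+019A → 2-byte form C6 9A at offsets 3–4.
Offset 3 falls in char 3's range; it's byte 1 of C6 9A = 0xC6.

0xC6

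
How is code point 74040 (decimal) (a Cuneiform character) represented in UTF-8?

U+12138 = 0x12138 = 74040 decimal. In range U+10000–U+10FFFF → 4-byte form: 11110xxx 10xxxxxx 10xxxxxx 10xxxxxx.
Binary (21 bits): 000010010000100111000.
Split 3+6+6+6: 000 | 010010 | 000100 | 111000.
Byte 1: 11110000 = 0xF0.
Byte 2: 10010010 = 0x92.
Byte 3: 10000100 = 0x84.
Byte 4: 10111000 = 0xB8.

F0 92 84 B8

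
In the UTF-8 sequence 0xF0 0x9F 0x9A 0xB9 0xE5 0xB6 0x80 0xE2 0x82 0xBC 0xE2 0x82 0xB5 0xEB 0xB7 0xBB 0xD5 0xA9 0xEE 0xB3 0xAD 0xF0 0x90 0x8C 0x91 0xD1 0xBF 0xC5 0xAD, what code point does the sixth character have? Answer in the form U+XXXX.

U+0569

Offset 0: leading byte 0xF0 = 11110000 → 4-byte char #1 = F0 9F 9A B9.
Offset 4: leading byte 0xE5 = 11100101 → 3-byte char #2 = E5 B6 80.
Offset 7: leading byte 0xE2 = 11100010 → 3-byte char #3 = E2 82 BC.
Offset 10: leading byte 0xE2 = 11100010 → 3-byte char #4 = E2 82 B5.
Offset 13: leading byte 0xEB = 11101011 → 3-byte char #5 = EB B7 BB.
Offset 16: leading byte 0xD5 = 11010101 → 2-byte char #6 = D5 A9.
Leading byte 0xD5 = 11010101 matches 110xxxxx → 2-byte sequence.
Byte 1: 0xD5 = 11010101, payload 10101 (5 bits).
Byte 2: 0xA9 = 10101001 (10xxxxxx ✓), payload 101001.
Concatenate: 10101101001 = 0x569 (11 bits → U+0569).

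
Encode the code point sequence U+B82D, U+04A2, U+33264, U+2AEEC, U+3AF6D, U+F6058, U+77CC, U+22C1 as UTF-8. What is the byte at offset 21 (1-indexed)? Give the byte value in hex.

1-indexed offset 21 is 0-indexed offset 20.
U+B82D → 3-byte form EB A0 AD at offsets 0–2.
U+04A2 → 2-byte form D2 A2 at offsets 3–4.
U+33264 → 4-byte form F0 B3 89 A4 at offsets 5–8.
U+2AEEC → 4-byte form F0 AA BB AC at offsets 9–12.
U+3AF6D → 4-byte form F0 BA BD AD at offsets 13–16.
U+F6058 → 4-byte form F3 B6 81 98 at offsets 17–20.
Offset 20 falls in char 6's range; it's byte 4 of F3 B6 81 98 = 0x98.

0x98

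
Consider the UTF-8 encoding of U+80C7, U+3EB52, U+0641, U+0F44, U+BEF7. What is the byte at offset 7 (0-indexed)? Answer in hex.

U+80C7 → 3-byte form E8 83 87 at offsets 0–2.
U+3EB52 → 4-byte form F0 BE AD 92 at offsets 3–6.
U+0641 → 2-byte form D9 81 at offsets 7–8.
Offset 7 falls in char 3's range; it's byte 1 of D9 81 = 0xD9.

0xD9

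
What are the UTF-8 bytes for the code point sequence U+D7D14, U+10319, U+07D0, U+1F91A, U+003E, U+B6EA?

U+D7D14: 4-byte form → F3 97 B4 94.
U+10319: 4-byte form → F0 90 8C 99.
U+07D0: 2-byte form → DF 90.
U+1F91A: 4-byte form → F0 9F A4 9A.
U+003E: 1-byte form → 3E.
U+B6EA: 3-byte form → EB 9B AA.
Concatenated (18 bytes): F3 97 B4 94 F0 90 8C 99 DF 90 F0 9F A4 9A 3E EB 9B AA.

F3 97 B4 94 F0 90 8C 99 DF 90 F0 9F A4 9A 3E EB 9B AA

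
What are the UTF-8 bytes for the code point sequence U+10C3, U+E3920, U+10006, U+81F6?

E1 83 83 F3 A3 A4 A0 F0 90 80 86 E8 87 B6

U+10C3: 3-byte form → E1 83 83.
U+E3920: 4-byte form → F3 A3 A4 A0.
U+10006: 4-byte form → F0 90 80 86.
U+81F6: 3-byte form → E8 87 B6.
Concatenated (14 bytes): E1 83 83 F3 A3 A4 A0 F0 90 80 86 E8 87 B6.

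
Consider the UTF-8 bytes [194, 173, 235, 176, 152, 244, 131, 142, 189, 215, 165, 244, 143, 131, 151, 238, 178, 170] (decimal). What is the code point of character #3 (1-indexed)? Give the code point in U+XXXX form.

U+1033BD

Offset 0: leading byte 0xC2 = 11000010 → 2-byte char #1 = C2 AD.
Offset 2: leading byte 0xEB = 11101011 → 3-byte char #2 = EB B0 98.
Offset 5: leading byte 0xF4 = 11110100 → 4-byte char #3 = F4 83 8E BD.
Leading byte 0xF4 = 11110100 matches 11110xxx → 4-byte sequence.
Byte 1: 0xF4 = 11110100, payload 100 (3 bits).
Byte 2: 0x83 = 10000011 (10xxxxxx ✓), payload 000011.
Byte 3: 0x8E = 10001110 (10xxxxxx ✓), payload 001110.
Byte 4: 0xBD = 10111101 (10xxxxxx ✓), payload 111101.
Concatenate: 100000011001110111101 = 0x1033BD (21 bits → U+1033BD).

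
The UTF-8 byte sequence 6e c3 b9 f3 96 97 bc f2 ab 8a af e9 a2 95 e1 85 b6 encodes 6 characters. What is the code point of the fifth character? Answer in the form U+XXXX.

U+9895

Offset 0: leading byte 0x6E = 01101110 → 1-byte char #1 = 6E.
Offset 1: leading byte 0xC3 = 11000011 → 2-byte char #2 = C3 B9.
Offset 3: leading byte 0xF3 = 11110011 → 4-byte char #3 = F3 96 97 BC.
Offset 7: leading byte 0xF2 = 11110010 → 4-byte char #4 = F2 AB 8A AF.
Offset 11: leading byte 0xE9 = 11101001 → 3-byte char #5 = E9 A2 95.
Leading byte 0xE9 = 11101001 matches 1110xxxx → 3-byte sequence.
Byte 1: 0xE9 = 11101001, payload 1001 (4 bits).
Byte 2: 0xA2 = 10100010 (10xxxxxx ✓), payload 100010.
Byte 3: 0x95 = 10010101 (10xxxxxx ✓), payload 010101.
Concatenate: 1001100010010101 = 0x9895 (16 bits → U+9895).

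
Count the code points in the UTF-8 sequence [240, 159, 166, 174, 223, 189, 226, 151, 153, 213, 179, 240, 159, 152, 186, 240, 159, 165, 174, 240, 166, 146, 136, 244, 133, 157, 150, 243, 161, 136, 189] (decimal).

Byte at offset 0: 0xF0 = 11110000 → 4-byte char (#1). Advance 4.
Byte at offset 4: 0xDF = 11011111 → 2-byte char (#2). Advance 2.
Byte at offset 6: 0xE2 = 11100010 → 3-byte char (#3). Advance 3.
Byte at offset 9: 0xD5 = 11010101 → 2-byte char (#4). Advance 2.
Byte at offset 11: 0xF0 = 11110000 → 4-byte char (#5). Advance 4.
Byte at offset 15: 0xF0 = 11110000 → 4-byte char (#6). Advance 4.
Byte at offset 19: 0xF0 = 11110000 → 4-byte char (#7). Advance 4.
Byte at offset 23: 0xF4 = 11110100 → 4-byte char (#8). Advance 4.
Byte at offset 27: 0xF3 = 11110011 → 4-byte char (#9). Advance 4.
Reached end at offset 31 after 9 code points.

9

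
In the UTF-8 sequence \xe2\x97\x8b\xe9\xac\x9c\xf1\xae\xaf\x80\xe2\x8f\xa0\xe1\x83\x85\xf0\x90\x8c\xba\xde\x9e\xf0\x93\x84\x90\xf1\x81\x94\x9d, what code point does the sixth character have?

U+1033A

Offset 0: leading byte 0xE2 = 11100010 → 3-byte char #1 = E2 97 8B.
Offset 3: leading byte 0xE9 = 11101001 → 3-byte char #2 = E9 AC 9C.
Offset 6: leading byte 0xF1 = 11110001 → 4-byte char #3 = F1 AE AF 80.
Offset 10: leading byte 0xE2 = 11100010 → 3-byte char #4 = E2 8F A0.
Offset 13: leading byte 0xE1 = 11100001 → 3-byte char #5 = E1 83 85.
Offset 16: leading byte 0xF0 = 11110000 → 4-byte char #6 = F0 90 8C BA.
Leading byte 0xF0 = 11110000 matches 11110xxx → 4-byte sequence.
Byte 1: 0xF0 = 11110000, payload 000 (3 bits).
Byte 2: 0x90 = 10010000 (10xxxxxx ✓), payload 010000.
Byte 3: 0x8C = 10001100 (10xxxxxx ✓), payload 001100.
Byte 4: 0xBA = 10111010 (10xxxxxx ✓), payload 111010.
Concatenate: 000010000001100111010 = 0x1033A (21 bits → U+1033A).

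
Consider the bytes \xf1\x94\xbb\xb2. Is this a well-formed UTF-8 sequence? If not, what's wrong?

valid

Leading byte 0xF1 = 11110001 → 4-byte form.
Continuation bytes 0x94=10010100, 0xBB=10111011, 0xB2=10110010 all match 10xxxxxx.
Decoded value 0x54EF2 is ≥ 0x10000 (shortest form) and not a surrogate.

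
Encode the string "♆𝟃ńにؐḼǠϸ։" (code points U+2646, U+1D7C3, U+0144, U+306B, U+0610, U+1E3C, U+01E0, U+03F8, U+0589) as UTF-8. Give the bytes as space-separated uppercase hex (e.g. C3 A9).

E2 99 86 F0 9D 9F 83 C5 84 E3 81 AB D8 90 E1 B8 BC C7 A0 CF B8 D6 89

U+2646: 3-byte form → E2 99 86.
U+1D7C3: 4-byte form → F0 9D 9F 83.
U+0144: 2-byte form → C5 84.
U+306B: 3-byte form → E3 81 AB.
U+0610: 2-byte form → D8 90.
U+1E3C: 3-byte form → E1 B8 BC.
U+01E0: 2-byte form → C7 A0.
U+03F8: 2-byte form → CF B8.
U+0589: 2-byte form → D6 89.
Concatenated (23 bytes): E2 99 86 F0 9D 9F 83 C5 84 E3 81 AB D8 90 E1 B8 BC C7 A0 CF B8 D6 89.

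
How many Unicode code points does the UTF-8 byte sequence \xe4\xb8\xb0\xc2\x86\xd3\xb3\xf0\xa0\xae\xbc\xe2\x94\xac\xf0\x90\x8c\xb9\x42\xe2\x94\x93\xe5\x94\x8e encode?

Byte at offset 0: 0xE4 = 11100100 → 3-byte char (#1). Advance 3.
Byte at offset 3: 0xC2 = 11000010 → 2-byte char (#2). Advance 2.
Byte at offset 5: 0xD3 = 11010011 → 2-byte char (#3). Advance 2.
Byte at offset 7: 0xF0 = 11110000 → 4-byte char (#4). Advance 4.
Byte at offset 11: 0xE2 = 11100010 → 3-byte char (#5). Advance 3.
Byte at offset 14: 0xF0 = 11110000 → 4-byte char (#6). Advance 4.
Byte at offset 18: 0x42 = 01000010 → 1-byte char (#7). Advance 1.
Byte at offset 19: 0xE2 = 11100010 → 3-byte char (#8). Advance 3.
Byte at offset 22: 0xE5 = 11100101 → 3-byte char (#9). Advance 3.
Reached end at offset 25 after 9 code points.

9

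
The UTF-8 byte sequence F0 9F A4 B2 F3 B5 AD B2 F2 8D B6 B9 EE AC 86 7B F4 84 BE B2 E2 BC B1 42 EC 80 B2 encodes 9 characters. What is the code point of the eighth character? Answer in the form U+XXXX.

Offset 0: leading byte 0xF0 = 11110000 → 4-byte char #1 = F0 9F A4 B2.
Offset 4: leading byte 0xF3 = 11110011 → 4-byte char #2 = F3 B5 AD B2.
Offset 8: leading byte 0xF2 = 11110010 → 4-byte char #3 = F2 8D B6 B9.
Offset 12: leading byte 0xEE = 11101110 → 3-byte char #4 = EE AC 86.
Offset 15: leading byte 0x7B = 01111011 → 1-byte char #5 = 7B.
Offset 16: leading byte 0xF4 = 11110100 → 4-byte char #6 = F4 84 BE B2.
Offset 20: leading byte 0xE2 = 11100010 → 3-byte char #7 = E2 BC B1.
Offset 23: leading byte 0x42 = 01000010 → 1-byte char #8 = 42.
Leading byte 0x42 = 01000010 matches 0xxxxxxx → 1-byte sequence.
Byte 1: 0x42 = 01000010, payload 1000010 (7 bits).
Concatenate: 1000010 = 0x42 (7 bits → U+0042).

U+0042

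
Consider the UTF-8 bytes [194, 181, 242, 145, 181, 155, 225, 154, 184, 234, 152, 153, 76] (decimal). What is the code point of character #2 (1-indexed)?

U+91D5B

Offset 0: leading byte 0xC2 = 11000010 → 2-byte char #1 = C2 B5.
Offset 2: leading byte 0xF2 = 11110010 → 4-byte char #2 = F2 91 B5 9B.
Leading byte 0xF2 = 11110010 matches 11110xxx → 4-byte sequence.
Byte 1: 0xF2 = 11110010, payload 010 (3 bits).
Byte 2: 0x91 = 10010001 (10xxxxxx ✓), payload 010001.
Byte 3: 0xB5 = 10110101 (10xxxxxx ✓), payload 110101.
Byte 4: 0x9B = 10011011 (10xxxxxx ✓), payload 011011.
Concatenate: 010010001110101011011 = 0x91D5B (21 bits → U+91D5B).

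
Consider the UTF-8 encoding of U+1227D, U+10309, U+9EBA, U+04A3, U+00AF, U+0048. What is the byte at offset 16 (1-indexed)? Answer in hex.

0x48

1-indexed offset 16 is 0-indexed offset 15.
U+1227D → 4-byte form F0 92 89 BD at offsets 0–3.
U+10309 → 4-byte form F0 90 8C 89 at offsets 4–7.
U+9EBA → 3-byte form E9 BA BA at offsets 8–10.
U+04A3 → 2-byte form D2 A3 at offsets 11–12.
U+00AF → 2-byte form C2 AF at offsets 13–14.
U+0048 → 1-byte form 48 at offsets 15–15.
Offset 15 falls in char 6's range; it's byte 1 of 48 = 0x48.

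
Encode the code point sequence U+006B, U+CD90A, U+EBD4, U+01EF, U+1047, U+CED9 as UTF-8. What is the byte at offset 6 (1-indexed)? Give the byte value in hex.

0xEE

1-indexed offset 6 is 0-indexed offset 5.
U+006B → 1-byte form 6B at offsets 0–0.
U+CD90A → 4-byte form F3 8D A4 8A at offsets 1–4.
U+EBD4 → 3-byte form EE AF 94 at offsets 5–7.
Offset 5 falls in char 3's range; it's byte 1 of EE AF 94 = 0xEE.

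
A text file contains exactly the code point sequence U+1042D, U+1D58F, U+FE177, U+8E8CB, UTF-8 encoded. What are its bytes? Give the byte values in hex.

U+1042D: 4-byte form → F0 90 90 AD.
U+1D58F: 4-byte form → F0 9D 96 8F.
U+FE177: 4-byte form → F3 BE 85 B7.
U+8E8CB: 4-byte form → F2 8E A3 8B.
Concatenated (16 bytes): F0 90 90 AD F0 9D 96 8F F3 BE 85 B7 F2 8E A3 8B.

F0 90 90 AD F0 9D 96 8F F3 BE 85 B7 F2 8E A3 8B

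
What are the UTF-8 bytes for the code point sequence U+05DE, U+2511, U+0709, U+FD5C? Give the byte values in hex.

U+05DE: 2-byte form → D7 9E.
U+2511: 3-byte form → E2 94 91.
U+0709: 2-byte form → DC 89.
U+FD5C: 3-byte form → EF B5 9C.
Concatenated (10 bytes): D7 9E E2 94 91 DC 89 EF B5 9C.

D7 9E E2 94 91 DC 89 EF B5 9C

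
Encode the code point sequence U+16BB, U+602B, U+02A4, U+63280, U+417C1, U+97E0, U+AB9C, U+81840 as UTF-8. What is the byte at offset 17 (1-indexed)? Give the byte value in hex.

1-indexed offset 17 is 0-indexed offset 16.
U+16BB → 3-byte form E1 9A BB at offsets 0–2.
U+602B → 3-byte form E6 80 AB at offsets 3–5.
U+02A4 → 2-byte form CA A4 at offsets 6–7.
U+63280 → 4-byte form F1 A3 8A 80 at offsets 8–11.
U+417C1 → 4-byte form F1 81 9F 81 at offsets 12–15.
U+97E0 → 3-byte form E9 9F A0 at offsets 16–18.
Offset 16 falls in char 6's range; it's byte 1 of E9 9F A0 = 0xE9.

0xE9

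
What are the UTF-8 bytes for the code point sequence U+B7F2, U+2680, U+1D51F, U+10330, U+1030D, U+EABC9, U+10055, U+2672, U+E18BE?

U+B7F2: 3-byte form → EB 9F B2.
U+2680: 3-byte form → E2 9A 80.
U+1D51F: 4-byte form → F0 9D 94 9F.
U+10330: 4-byte form → F0 90 8C B0.
U+1030D: 4-byte form → F0 90 8C 8D.
U+EABC9: 4-byte form → F3 AA AF 89.
U+10055: 4-byte form → F0 90 81 95.
U+2672: 3-byte form → E2 99 B2.
U+E18BE: 4-byte form → F3 A1 A2 BE.
Concatenated (33 bytes): EB 9F B2 E2 9A 80 F0 9D 94 9F F0 90 8C B0 F0 90 8C 8D F3 AA AF 89 F0 90 81 95 E2 99 B2 F3 A1 A2 BE.

EB 9F B2 E2 9A 80 F0 9D 94 9F F0 90 8C B0 F0 90 8C 8D F3 AA AF 89 F0 90 81 95 E2 99 B2 F3 A1 A2 BE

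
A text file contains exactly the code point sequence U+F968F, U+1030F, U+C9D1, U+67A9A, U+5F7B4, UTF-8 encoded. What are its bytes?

U+F968F: 4-byte form → F3 B9 9A 8F.
U+1030F: 4-byte form → F0 90 8C 8F.
U+C9D1: 3-byte form → EC A7 91.
U+67A9A: 4-byte form → F1 A7 AA 9A.
U+5F7B4: 4-byte form → F1 9F 9E B4.
Concatenated (19 bytes): F3 B9 9A 8F F0 90 8C 8F EC A7 91 F1 A7 AA 9A F1 9F 9E B4.

F3 B9 9A 8F F0 90 8C 8F EC A7 91 F1 A7 AA 9A F1 9F 9E B4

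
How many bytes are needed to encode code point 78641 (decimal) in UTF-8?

4

U+13331 = 0x13331. UTF-8 uses 1 byte below 0x80, 2 below 0x800, 3 below 0x10000, 4 up to 0x10FFFF. 0x13331 is in U+10000–U+10FFFF → 4 bytes.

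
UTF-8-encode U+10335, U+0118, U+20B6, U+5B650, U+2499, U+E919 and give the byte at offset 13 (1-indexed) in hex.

1-indexed offset 13 is 0-indexed offset 12.
U+10335 → 4-byte form F0 90 8C B5 at offsets 0–3.
U+0118 → 2-byte form C4 98 at offsets 4–5.
U+20B6 → 3-byte form E2 82 B6 at offsets 6–8.
U+5B650 → 4-byte form F1 9B 99 90 at offsets 9–12.
Offset 12 falls in char 4's range; it's byte 4 of F1 9B 99 90 = 0x90.

0x90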